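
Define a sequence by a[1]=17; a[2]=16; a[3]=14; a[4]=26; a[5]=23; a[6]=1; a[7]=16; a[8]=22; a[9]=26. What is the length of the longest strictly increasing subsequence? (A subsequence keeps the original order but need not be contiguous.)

Track the smallest tail for each achievable length (strict):
17 → extends → [17]
16 → replaces 17 → [16]
14 → replaces 16 → [14]
26 → extends → [14, 26]
23 → replaces 26 → [14, 23]
1 → replaces 14 → [1, 23]
16 → replaces 23 → [1, 16]
22 → extends → [1, 16, 22]
26 → extends → [1, 16, 22, 26]
Four tails, so the longest strictly increasing subsequence has length 4 (e.g. 14, 16, 22, 26).

4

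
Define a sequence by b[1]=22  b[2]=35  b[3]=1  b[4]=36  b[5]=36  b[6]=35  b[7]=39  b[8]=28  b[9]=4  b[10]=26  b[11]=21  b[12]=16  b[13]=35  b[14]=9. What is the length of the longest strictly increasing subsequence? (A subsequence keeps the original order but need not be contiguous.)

Let dp[i] be the length of the longest such subsequence ending at index i:
i:      1  2  3  4  5  6  7  8  9 10 11 12 13 14
b[i]:  22 35  1 36 36 35 39 28  4 26 21 16 35  9
dp:     1  2  1  3  3  2  4  2  2  3  3  3  4  3
Maximum dp value is 4.

4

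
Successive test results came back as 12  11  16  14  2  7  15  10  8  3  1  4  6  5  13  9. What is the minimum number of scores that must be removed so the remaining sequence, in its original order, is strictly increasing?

Fewest deletions = n − (longest strictly increasing subsequence).
Patience tails:
12 → extends → [12]
11 → replaces 12 → [11]
16 → extends → [11, 16]
14 → replaces 16 → [11, 14]
2 → replaces 11 → [2, 14]
7 → replaces 14 → [2, 7]
15 → extends → [2, 7, 15]
10 → replaces 15 → [2, 7, 10]
8 → replaces 10 → [2, 7, 8]
3 → replaces 7 → [2, 3, 8]
1 → replaces 2 → [1, 3, 8]
4 → replaces 8 → [1, 3, 4]
6 → extends → [1, 3, 4, 6]
5 → replaces 6 → [1, 3, 4, 5]
13 → extends → [1, 3, 4, 5, 13]
9 → replaces 13 → [1, 3, 4, 5, 9]
Longest strictly increasing subsequence has length 5, so deletions = 16 − 5 = 11.

11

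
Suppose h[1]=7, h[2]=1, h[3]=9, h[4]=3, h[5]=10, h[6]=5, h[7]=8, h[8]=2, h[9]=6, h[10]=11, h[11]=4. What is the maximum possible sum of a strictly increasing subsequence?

Let S[i] be the best sum of a strictly increasing subsequence ending at i:
i:      1  2  3  4  5  6  7  8  9 10 11
h[i]:   7  1  9  3 10  5  8  2  6 11  4
S:      7  1 16  4 26  9 17  3 15 37  8
Maximum is 37 (e.g. 7 + 9 + 10 + 11).

37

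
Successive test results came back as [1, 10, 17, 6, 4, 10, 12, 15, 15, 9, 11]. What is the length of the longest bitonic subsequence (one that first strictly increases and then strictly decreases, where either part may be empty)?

6

inc[i] = longest strictly increasing subsequence ending at i; dec[i] = longest strictly decreasing subsequence starting at i:
i:      1  2  3  4  5  6  7  8  9 10 11
a[i]:   1 10 17  6  4 10 12 15 15  9 11
inc:    1  2  3  2  2  3  4  5  5  3  4
dec:    1  3  3  2  1  2  2  2  2  1  1
Best peak at i=8 (value 15): inc=5, dec=2, length 5+2−1 = 6.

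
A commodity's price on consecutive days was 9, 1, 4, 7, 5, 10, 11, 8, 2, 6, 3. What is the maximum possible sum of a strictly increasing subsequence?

Let S[i] be the best sum of a strictly increasing subsequence ending at i:
i:      1  2  3  4  5  6  7  8  9 10 11
a[i]:   9  1  4  7  5 10 11  8  2  6  3
S:      9  1  5 12 10 22 33 20  3 16  6
Maximum is 33 (e.g. 1 + 4 + 7 + 10 + 11).

33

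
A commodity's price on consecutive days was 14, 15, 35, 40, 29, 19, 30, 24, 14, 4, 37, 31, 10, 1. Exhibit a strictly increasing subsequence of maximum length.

Patience tails give the LIS length; then backtrack through the dp parents:
14 → extends → [14]
15 → extends → [14, 15]
35 → extends → [14, 15, 35]
40 → extends → [14, 15, 35, 40]
29 → replaces 35 → [14, 15, 29, 40]
19 → replaces 29 → [14, 15, 19, 40]
30 → replaces 40 → [14, 15, 19, 30]
24 → replaces 30 → [14, 15, 19, 24]
14 → already a tail → [14, 15, 19, 24]
4 → replaces 14 → [4, 15, 19, 24]
37 → extends → [4, 15, 19, 24, 37]
31 → replaces 37 → [4, 15, 19, 24, 31]
10 → replaces 15 → [4, 10, 19, 24, 31]
1 → replaces 4 → [1, 10, 19, 24, 31]
Length 5; one witness is 14, 15, 29, 30, 37.

14, 15, 29, 30, 37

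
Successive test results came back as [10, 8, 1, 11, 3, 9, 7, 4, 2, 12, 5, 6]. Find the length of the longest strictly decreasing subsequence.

5

Let dp[i] be the longest strictly decreasing subsequence ending at i:
i:      1  2  3  4  5  6  7  8  9 10 11 12
a[i]:  10  8  1 11  3  9  7  4  2 12  5  6
dp:     1  2  3  1  3  2  3  4  5  1  4  4
Maximum is 5.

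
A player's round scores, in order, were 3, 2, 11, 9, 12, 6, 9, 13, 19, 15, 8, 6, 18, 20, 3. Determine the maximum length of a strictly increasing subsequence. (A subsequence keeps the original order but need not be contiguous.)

Track the smallest tail for each achievable length (strict):
3 → extends → [3]
2 → replaces 3 → [2]
11 → extends → [2, 11]
9 → replaces 11 → [2, 9]
12 → extends → [2, 9, 12]
6 → replaces 9 → [2, 6, 12]
9 → replaces 12 → [2, 6, 9]
13 → extends → [2, 6, 9, 13]
19 → extends → [2, 6, 9, 13, 19]
15 → replaces 19 → [2, 6, 9, 13, 15]
8 → replaces 9 → [2, 6, 8, 13, 15]
6 → already a tail → [2, 6, 8, 13, 15]
18 → extends → [2, 6, 8, 13, 15, 18]
20 → extends → [2, 6, 8, 13, 15, 18, 20]
3 → replaces 6 → [2, 3, 8, 13, 15, 18, 20]
Seven tails, so the longest strictly increasing subsequence has length 7 (e.g. 3, 11, 12, 13, 15, 18, 20).

7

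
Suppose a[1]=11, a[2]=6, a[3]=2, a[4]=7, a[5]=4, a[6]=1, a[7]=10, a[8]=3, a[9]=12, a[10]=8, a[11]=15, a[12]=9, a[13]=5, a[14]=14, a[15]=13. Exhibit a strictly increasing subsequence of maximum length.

Patience tails give the LIS length; then backtrack through the dp parents:
11 → extends → [11]
6 → replaces 11 → [6]
2 → replaces 6 → [2]
7 → extends → [2, 7]
4 → replaces 7 → [2, 4]
1 → replaces 2 → [1, 4]
10 → extends → [1, 4, 10]
3 → replaces 4 → [1, 3, 10]
12 → extends → [1, 3, 10, 12]
8 → replaces 10 → [1, 3, 8, 12]
15 → extends → [1, 3, 8, 12, 15]
9 → replaces 12 → [1, 3, 8, 9, 15]
5 → replaces 8 → [1, 3, 5, 9, 15]
14 → replaces 15 → [1, 3, 5, 9, 14]
13 → replaces 14 → [1, 3, 5, 9, 13]
Length 5; one witness is 6, 7, 10, 12, 15.

6, 7, 10, 12, 15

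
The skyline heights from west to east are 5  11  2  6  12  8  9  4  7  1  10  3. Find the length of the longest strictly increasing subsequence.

5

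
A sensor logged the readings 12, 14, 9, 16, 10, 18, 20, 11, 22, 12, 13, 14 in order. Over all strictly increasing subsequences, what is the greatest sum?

102

Let S[i] be the best sum of a strictly increasing subsequence ending at i:
i:       1   2   3   4   5   6   7   8   9  10  11  12
a[i]:   12  14   9  16  10  18  20  11  22  12  13  14
S:      12  26   9  42  19  60  80  30 102  42  55  69
Maximum is 102 (e.g. 12 + 14 + 16 + 18 + 20 + 22).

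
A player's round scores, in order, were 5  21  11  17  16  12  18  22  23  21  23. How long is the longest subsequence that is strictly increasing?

Track the smallest tail for each achievable length (strict):
5 → extends → [5]
21 → extends → [5, 21]
11 → replaces 21 → [5, 11]
17 → extends → [5, 11, 17]
16 → replaces 17 → [5, 11, 16]
12 → replaces 16 → [5, 11, 12]
18 → extends → [5, 11, 12, 18]
22 → extends → [5, 11, 12, 18, 22]
23 → extends → [5, 11, 12, 18, 22, 23]
21 → replaces 22 → [5, 11, 12, 18, 21, 23]
23 → already a tail → [5, 11, 12, 18, 21, 23]
Six tails, so the longest strictly increasing subsequence has length 6 (e.g. 5, 11, 17, 18, 22, 23).

6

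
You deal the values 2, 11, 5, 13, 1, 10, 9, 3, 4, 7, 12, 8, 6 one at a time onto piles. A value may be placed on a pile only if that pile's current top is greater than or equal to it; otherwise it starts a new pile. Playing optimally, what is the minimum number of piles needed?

5

Place each on the leftmost legal pile:
2 → new pile 1 (tops now [2])
11 → new pile 2 (tops now [2, 11])
5 → pile 2 (tops now [2, 5])
13 → new pile 3 (tops now [2, 5, 13])
1 → pile 1 (tops now [1, 5, 13])
10 → pile 3 (tops now [1, 5, 10])
9 → pile 3 (tops now [1, 5, 9])
3 → pile 2 (tops now [1, 3, 9])
4 → pile 3 (tops now [1, 3, 4])
7 → new pile 4 (tops now [1, 3, 4, 7])
12 → new pile 5 (tops now [1, 3, 4, 7, 12])
8 → pile 5 (tops now [1, 3, 4, 7, 8])
6 → pile 4 (tops now [1, 3, 4, 6, 8])
Five piles.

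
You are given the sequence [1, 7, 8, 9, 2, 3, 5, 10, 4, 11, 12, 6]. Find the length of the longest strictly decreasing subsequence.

3

Negate each value so 'decreasing' becomes 'increasing', then run patience tails on the negated sequence:
-1 → extends → [-1]
-7 → replaces -1 → [-7]
-8 → replaces -7 → [-8]
-9 → replaces -8 → [-9]
-2 → extends → [-9, -2]
-3 → replaces -2 → [-9, -3]
-5 → replaces -3 → [-9, -5]
-10 → replaces -9 → [-10, -5]
-4 → extends → [-10, -5, -4]
-11 → replaces -10 → [-11, -5, -4]
-12 → replaces -11 → [-12, -5, -4]
-6 → replaces -5 → [-12, -6, -4]
Three tails, so the longest strictly decreasing subsequence of the original has length 3.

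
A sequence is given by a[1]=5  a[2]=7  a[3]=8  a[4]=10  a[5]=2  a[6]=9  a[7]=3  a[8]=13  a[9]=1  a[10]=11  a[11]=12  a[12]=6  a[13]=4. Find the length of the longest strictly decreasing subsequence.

4

Negate each value so 'decreasing' becomes 'increasing', then run patience tails on the negated sequence:
-5 → extends → [-5]
-7 → replaces -5 → [-7]
-8 → replaces -7 → [-8]
-10 → replaces -8 → [-10]
-2 → extends → [-10, -2]
-9 → replaces -2 → [-10, -9]
-3 → extends → [-10, -9, -3]
-13 → replaces -10 → [-13, -9, -3]
-1 → extends → [-13, -9, -3, -1]
-11 → replaces -9 → [-13, -11, -3, -1]
-12 → replaces -11 → [-13, -12, -3, -1]
-6 → replaces -3 → [-13, -12, -6, -1]
-4 → replaces -1 → [-13, -12, -6, -4]
Four tails, so the longest strictly decreasing subsequence of the original has length 4.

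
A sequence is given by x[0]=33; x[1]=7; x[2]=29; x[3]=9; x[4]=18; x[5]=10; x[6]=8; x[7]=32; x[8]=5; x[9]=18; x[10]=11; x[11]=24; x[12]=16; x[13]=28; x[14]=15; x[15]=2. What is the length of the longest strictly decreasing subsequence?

7

Negate each value so 'decreasing' becomes 'increasing', then run patience tails on the negated sequence:
-33 → extends → [-33]
-7 → extends → [-33, -7]
-29 → replaces -7 → [-33, -29]
-9 → extends → [-33, -29, -9]
-18 → replaces -9 → [-33, -29, -18]
-10 → extends → [-33, -29, -18, -10]
-8 → extends → [-33, -29, -18, -10, -8]
-32 → replaces -29 → [-33, -32, -18, -10, -8]
-5 → extends → [-33, -32, -18, -10, -8, -5]
-18 → already a tail → [-33, -32, -18, -10, -8, -5]
-11 → replaces -10 → [-33, -32, -18, -11, -8, -5]
-24 → replaces -18 → [-33, -32, -24, -11, -8, -5]
-16 → replaces -11 → [-33, -32, -24, -16, -8, -5]
-28 → replaces -24 → [-33, -32, -28, -16, -8, -5]
-15 → replaces -8 → [-33, -32, -28, -16, -15, -5]
-2 → extends → [-33, -32, -28, -16, -15, -5, -2]
Seven tails, so the longest strictly decreasing subsequence of the original has length 7.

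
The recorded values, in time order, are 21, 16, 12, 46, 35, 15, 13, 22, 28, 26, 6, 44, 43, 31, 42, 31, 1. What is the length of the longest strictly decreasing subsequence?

6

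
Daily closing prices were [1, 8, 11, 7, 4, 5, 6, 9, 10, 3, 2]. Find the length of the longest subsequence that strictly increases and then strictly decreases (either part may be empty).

8

inc[i] = longest strictly increasing subsequence ending at i; dec[i] = longest strictly decreasing subsequence starting at i:
i:      1  2  3  4  5  6  7  8  9 10 11
a[i]:   1  8 11  7  4  5  6  9 10  3  2
inc:    1  2  3  2  2  3  4  5  6  2  2
dec:    1  5  5  4  3  3  3  3  3  2  1
Best peak at i=9 (value 10): inc=6, dec=3, length 6+3−1 = 8.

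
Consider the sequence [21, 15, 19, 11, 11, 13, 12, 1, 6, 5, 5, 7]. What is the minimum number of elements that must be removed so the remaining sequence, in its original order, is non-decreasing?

8

Fewest deletions = n − (longest non-decreasing subsequence).
Patience tails:
21 → extends → [21]
15 → replaces 21 → [15]
19 → extends → [15, 19]
11 → replaces 15 → [11, 19]
11 → replaces 19 → [11, 11]
13 → extends → [11, 11, 13]
12 → replaces 13 → [11, 11, 12]
1 → replaces 11 → [1, 11, 12]
6 → replaces 11 → [1, 6, 12]
5 → replaces 6 → [1, 5, 12]
5 → replaces 12 → [1, 5, 5]
7 → extends → [1, 5, 5, 7]
Longest non-decreasing subsequence has length 4, so deletions = 12 − 4 = 8.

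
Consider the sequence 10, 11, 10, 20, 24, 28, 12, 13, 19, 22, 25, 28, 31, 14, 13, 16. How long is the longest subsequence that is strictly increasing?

Track the smallest tail for each achievable length (strict):
10 → extends → [10]
11 → extends → [10, 11]
10 → already a tail → [10, 11]
20 → extends → [10, 11, 20]
24 → extends → [10, 11, 20, 24]
28 → extends → [10, 11, 20, 24, 28]
12 → replaces 20 → [10, 11, 12, 24, 28]
13 → replaces 24 → [10, 11, 12, 13, 28]
19 → replaces 28 → [10, 11, 12, 13, 19]
22 → extends → [10, 11, 12, 13, 19, 22]
25 → extends → [10, 11, 12, 13, 19, 22, 25]
28 → extends → [10, 11, 12, 13, 19, 22, 25, 28]
31 → extends → [10, 11, 12, 13, 19, 22, 25, 28, 31]
14 → replaces 19 → [10, 11, 12, 13, 14, 22, 25, 28, 31]
13 → already a tail → [10, 11, 12, 13, 14, 22, 25, 28, 31]
16 → replaces 22 → [10, 11, 12, 13, 14, 16, 25, 28, 31]
Nine tails, so the longest strictly increasing subsequence has length 9 (e.g. 10, 11, 12, 13, 19, 22, 25, 28, 31).

9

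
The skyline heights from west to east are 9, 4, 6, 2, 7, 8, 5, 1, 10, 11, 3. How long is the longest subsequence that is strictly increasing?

Let dp[i] be the length of the longest such subsequence ending at index i:
i:      1  2  3  4  5  6  7  8  9 10 11
a[i]:   9  4  6  2  7  8  5  1 10 11  3
dp:     1  1  2  1  3  4  2  1  5  6  2
Maximum dp value is 6.

6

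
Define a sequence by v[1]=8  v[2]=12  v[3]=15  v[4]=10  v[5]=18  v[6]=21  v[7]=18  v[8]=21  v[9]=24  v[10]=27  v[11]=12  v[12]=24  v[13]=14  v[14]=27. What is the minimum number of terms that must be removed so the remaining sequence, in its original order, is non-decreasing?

5

Fewest deletions = n − (longest non-decreasing subsequence).
i:      1  2  3  4  5  6  7  8  9 10 11 12 13 14
v[i]:   8 12 15 10 18 21 18 21 24 27 12 24 14 27
dp:     1  2  3  2  4  5  5  6  7  8  3  8  4  9
max dp = 9, so deletions = 14 − 9 = 5.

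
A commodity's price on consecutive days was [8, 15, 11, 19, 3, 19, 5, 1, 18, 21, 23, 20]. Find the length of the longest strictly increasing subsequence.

Let dp[i] be the length of the longest such subsequence ending at index i:
i:      1  2  3  4  5  6  7  8  9 10 11 12
a[i]:   8 15 11 19  3 19  5  1 18 21 23 20
dp:     1  2  2  3  1  3  2  1  3  4  5  4
Maximum dp value is 5.

5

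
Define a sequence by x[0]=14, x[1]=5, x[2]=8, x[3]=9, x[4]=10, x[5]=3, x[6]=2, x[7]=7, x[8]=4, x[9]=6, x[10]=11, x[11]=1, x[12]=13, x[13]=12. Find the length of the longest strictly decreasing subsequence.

Let dp[i] be the longest strictly decreasing subsequence ending at i:
i:      0  1  2  3  4  5  6  7  8  9 10 11 12 13
x[i]:  14  5  8  9 10  3  2  7  4  6 11  1 13 12
dp:     1  2  2  2  2  3  4  3  4  4  2  5  2  3
Maximum is 5.

5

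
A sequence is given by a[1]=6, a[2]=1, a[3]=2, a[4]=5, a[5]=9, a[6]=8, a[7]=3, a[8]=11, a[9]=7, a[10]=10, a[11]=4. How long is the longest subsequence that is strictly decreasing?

Let dp[i] be the longest strictly decreasing subsequence ending at i:
i:      1  2  3  4  5  6  7  8  9 10 11
a[i]:   6  1  2  5  9  8  3 11  7 10  4
dp:     1  2  2  2  1  2  3  1  3  2  4
Maximum is 4.

4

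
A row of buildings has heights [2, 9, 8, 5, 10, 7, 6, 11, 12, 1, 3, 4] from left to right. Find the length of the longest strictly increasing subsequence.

5

Track the smallest tail for each achievable length (strict):
2 → extends → [2]
9 → extends → [2, 9]
8 → replaces 9 → [2, 8]
5 → replaces 8 → [2, 5]
10 → extends → [2, 5, 10]
7 → replaces 10 → [2, 5, 7]
6 → replaces 7 → [2, 5, 6]
11 → extends → [2, 5, 6, 11]
12 → extends → [2, 5, 6, 11, 12]
1 → replaces 2 → [1, 5, 6, 11, 12]
3 → replaces 5 → [1, 3, 6, 11, 12]
4 → replaces 6 → [1, 3, 4, 11, 12]
Five tails, so the longest strictly increasing subsequence has length 5 (e.g. 2, 9, 10, 11, 12).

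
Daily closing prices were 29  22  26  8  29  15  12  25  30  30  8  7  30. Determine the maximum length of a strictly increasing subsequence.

4

Track the smallest tail for each achievable length (strict):
29 → extends → [29]
22 → replaces 29 → [22]
26 → extends → [22, 26]
8 → replaces 22 → [8, 26]
29 → extends → [8, 26, 29]
15 → replaces 26 → [8, 15, 29]
12 → replaces 15 → [8, 12, 29]
25 → replaces 29 → [8, 12, 25]
30 → extends → [8, 12, 25, 30]
30 → already a tail → [8, 12, 25, 30]
8 → already a tail → [8, 12, 25, 30]
7 → replaces 8 → [7, 12, 25, 30]
30 → already a tail → [7, 12, 25, 30]
Four tails, so the longest strictly increasing subsequence has length 4 (e.g. 22, 26, 29, 30).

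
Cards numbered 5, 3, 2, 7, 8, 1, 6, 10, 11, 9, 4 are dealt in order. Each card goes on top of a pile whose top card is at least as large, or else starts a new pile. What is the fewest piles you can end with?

The minimum number of non-increasing subsequences covering a sequence equals the length of its longest strictly increasing subsequence.
LIS length is 5 (e.g. 5, 7, 8, 10, 11), so 5 piles are needed.

5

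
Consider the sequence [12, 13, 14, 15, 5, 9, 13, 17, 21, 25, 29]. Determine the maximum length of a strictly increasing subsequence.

Track the smallest tail for each achievable length (strict):
12 → extends → [12]
13 → extends → [12, 13]
14 → extends → [12, 13, 14]
15 → extends → [12, 13, 14, 15]
5 → replaces 12 → [5, 13, 14, 15]
9 → replaces 13 → [5, 9, 14, 15]
13 → replaces 14 → [5, 9, 13, 15]
17 → extends → [5, 9, 13, 15, 17]
21 → extends → [5, 9, 13, 15, 17, 21]
25 → extends → [5, 9, 13, 15, 17, 21, 25]
29 → extends → [5, 9, 13, 15, 17, 21, 25, 29]
Eight tails, so the longest strictly increasing subsequence has length 8 (e.g. 12, 13, 14, 15, 17, 21, 25, 29).

8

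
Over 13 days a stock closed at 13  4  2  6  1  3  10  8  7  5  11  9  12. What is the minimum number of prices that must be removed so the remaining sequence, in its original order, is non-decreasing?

Fewest deletions = n − (longest non-decreasing subsequence).
i:      1  2  3  4  5  6  7  8  9 10 11 12 13
a[i]:  13  4  2  6  1  3 10  8  7  5 11  9 12
dp:     1  1  1  2  1  2  3  3  3  3  4  4  5
max dp = 5, so deletions = 13 − 5 = 8.

8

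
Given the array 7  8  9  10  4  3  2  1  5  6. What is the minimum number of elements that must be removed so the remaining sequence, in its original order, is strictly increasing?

6

Fewest deletions = n − (longest strictly increasing subsequence).
Patience tails:
7 → extends → [7]
8 → extends → [7, 8]
9 → extends → [7, 8, 9]
10 → extends → [7, 8, 9, 10]
4 → replaces 7 → [4, 8, 9, 10]
3 → replaces 4 → [3, 8, 9, 10]
2 → replaces 3 → [2, 8, 9, 10]
1 → replaces 2 → [1, 8, 9, 10]
5 → replaces 8 → [1, 5, 9, 10]
6 → replaces 9 → [1, 5, 6, 10]
Longest strictly increasing subsequence has length 4, so deletions = 10 − 4 = 6.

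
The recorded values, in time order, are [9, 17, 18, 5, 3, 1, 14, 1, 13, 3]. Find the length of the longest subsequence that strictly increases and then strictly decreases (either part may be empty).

inc[i] = longest strictly increasing subsequence ending at i; dec[i] = longest strictly decreasing subsequence starting at i:
i:      1  2  3  4  5  6  7  8  9 10
a[i]:   9 17 18  5  3  1 14  1 13  3
inc:    1  2  3  1  1  1  2  1  2  2
dec:    4  4  4  3  2  1  3  1  2  1
Best peak at i=3 (value 18): inc=3, dec=4, length 3+4−1 = 6.

6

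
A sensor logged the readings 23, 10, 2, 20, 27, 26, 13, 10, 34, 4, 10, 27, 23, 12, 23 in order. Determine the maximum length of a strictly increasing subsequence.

5

Track the smallest tail for each achievable length (strict):
23 → extends → [23]
10 → replaces 23 → [10]
2 → replaces 10 → [2]
20 → extends → [2, 20]
27 → extends → [2, 20, 27]
26 → replaces 27 → [2, 20, 26]
13 → replaces 20 → [2, 13, 26]
10 → replaces 13 → [2, 10, 26]
34 → extends → [2, 10, 26, 34]
4 → replaces 10 → [2, 4, 26, 34]
10 → replaces 26 → [2, 4, 10, 34]
27 → replaces 34 → [2, 4, 10, 27]
23 → replaces 27 → [2, 4, 10, 23]
12 → replaces 23 → [2, 4, 10, 12]
23 → extends → [2, 4, 10, 12, 23]
Five tails, so the longest strictly increasing subsequence has length 5 (e.g. 2, 4, 10, 12, 23).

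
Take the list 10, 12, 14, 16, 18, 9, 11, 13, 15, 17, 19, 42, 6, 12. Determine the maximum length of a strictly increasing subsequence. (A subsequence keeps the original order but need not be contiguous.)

Track the smallest tail for each achievable length (strict):
10 → extends → [10]
12 → extends → [10, 12]
14 → extends → [10, 12, 14]
16 → extends → [10, 12, 14, 16]
18 → extends → [10, 12, 14, 16, 18]
9 → replaces 10 → [9, 12, 14, 16, 18]
11 → replaces 12 → [9, 11, 14, 16, 18]
13 → replaces 14 → [9, 11, 13, 16, 18]
15 → replaces 16 → [9, 11, 13, 15, 18]
17 → replaces 18 → [9, 11, 13, 15, 17]
19 → extends → [9, 11, 13, 15, 17, 19]
42 → extends → [9, 11, 13, 15, 17, 19, 42]
6 → replaces 9 → [6, 11, 13, 15, 17, 19, 42]
12 → replaces 13 → [6, 11, 12, 15, 17, 19, 42]
Seven tails, so the longest strictly increasing subsequence has length 7 (e.g. 10, 12, 14, 16, 18, 19, 42).

7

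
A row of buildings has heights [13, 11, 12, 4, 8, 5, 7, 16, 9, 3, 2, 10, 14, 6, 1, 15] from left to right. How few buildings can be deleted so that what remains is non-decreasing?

9

Fewest deletions = n − (longest non-decreasing subsequence).
Patience tails:
13 → extends → [13]
11 → replaces 13 → [11]
12 → extends → [11, 12]
4 → replaces 11 → [4, 12]
8 → replaces 12 → [4, 8]
5 → replaces 8 → [4, 5]
7 → extends → [4, 5, 7]
16 → extends → [4, 5, 7, 16]
9 → replaces 16 → [4, 5, 7, 9]
3 → replaces 4 → [3, 5, 7, 9]
2 → replaces 3 → [2, 5, 7, 9]
10 → extends → [2, 5, 7, 9, 10]
14 → extends → [2, 5, 7, 9, 10, 14]
6 → replaces 7 → [2, 5, 6, 9, 10, 14]
1 → replaces 2 → [1, 5, 6, 9, 10, 14]
15 → extends → [1, 5, 6, 9, 10, 14, 15]
Longest non-decreasing subsequence has length 7, so deletions = 16 − 7 = 9.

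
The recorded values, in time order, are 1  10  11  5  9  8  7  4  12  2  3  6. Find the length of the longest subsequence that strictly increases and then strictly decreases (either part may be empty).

8

inc[i] = longest strictly increasing subsequence ending at i; dec[i] = longest strictly decreasing subsequence starting at i:
i:      1  2  3  4  5  6  7  8  9 10 11 12
a[i]:   1 10 11  5  9  8  7  4 12  2  3  6
inc:    1  2  3  2  3  3  3  2  4  2  3  4
dec:    1  6  6  3  5  4  3  2  2  1  1  1
Best peak at i=3 (value 11): inc=3, dec=6, length 3+6−1 = 8.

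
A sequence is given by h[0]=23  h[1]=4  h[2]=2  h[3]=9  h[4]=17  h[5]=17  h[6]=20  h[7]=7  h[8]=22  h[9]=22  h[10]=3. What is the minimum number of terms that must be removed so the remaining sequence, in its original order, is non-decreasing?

Fewest deletions = n − (longest non-decreasing subsequence).
Patience tails:
23 → extends → [23]
4 → replaces 23 → [4]
2 → replaces 4 → [2]
9 → extends → [2, 9]
17 → extends → [2, 9, 17]
17 → extends → [2, 9, 17, 17]
20 → extends → [2, 9, 17, 17, 20]
7 → replaces 9 → [2, 7, 17, 17, 20]
22 → extends → [2, 7, 17, 17, 20, 22]
22 → extends → [2, 7, 17, 17, 20, 22, 22]
3 → replaces 7 → [2, 3, 17, 17, 20, 22, 22]
Longest non-decreasing subsequence has length 7, so deletions = 11 − 7 = 4.

4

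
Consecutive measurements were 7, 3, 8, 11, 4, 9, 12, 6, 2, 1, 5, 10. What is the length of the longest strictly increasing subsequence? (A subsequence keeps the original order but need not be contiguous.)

Let dp[i] be the length of the longest such subsequence ending at index i:
i:      1  2  3  4  5  6  7  8  9 10 11 12
a[i]:   7  3  8 11  4  9 12  6  2  1  5 10
dp:     1  1  2  3  2  3  4  3  1  1  3  4
Maximum dp value is 4.

4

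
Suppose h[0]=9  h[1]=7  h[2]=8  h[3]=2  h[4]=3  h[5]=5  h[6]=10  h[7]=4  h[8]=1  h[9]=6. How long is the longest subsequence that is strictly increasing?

Track the smallest tail for each achievable length (strict):
9 → extends → [9]
7 → replaces 9 → [7]
8 → extends → [7, 8]
2 → replaces 7 → [2, 8]
3 → replaces 8 → [2, 3]
5 → extends → [2, 3, 5]
10 → extends → [2, 3, 5, 10]
4 → replaces 5 → [2, 3, 4, 10]
1 → replaces 2 → [1, 3, 4, 10]
6 → replaces 10 → [1, 3, 4, 6]
Four tails, so the longest strictly increasing subsequence has length 4 (e.g. 2, 3, 5, 10).

4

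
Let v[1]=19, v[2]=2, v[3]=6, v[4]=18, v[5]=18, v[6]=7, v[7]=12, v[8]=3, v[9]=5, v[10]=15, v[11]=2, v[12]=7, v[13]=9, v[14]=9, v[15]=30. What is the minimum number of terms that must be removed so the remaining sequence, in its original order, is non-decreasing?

Fewest deletions = n − (longest non-decreasing subsequence).
i:      1  2  3  4  5  6  7  8  9 10 11 12 13 14 15
v[i]:  19  2  6 18 18  7 12  3  5 15  2  7  9  9 30
dp:     1  1  2  3  4  3  4  2  3  5  2  4  5  6  7
max dp = 7, so deletions = 15 − 7 = 8.

8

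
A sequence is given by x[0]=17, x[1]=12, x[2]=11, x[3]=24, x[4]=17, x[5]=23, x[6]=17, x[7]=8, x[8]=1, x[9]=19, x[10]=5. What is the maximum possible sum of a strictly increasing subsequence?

Let S[i] be the best sum of a strictly increasing subsequence ending at i:
i:      0  1  2  3  4  5  6  7  8  9 10
x[i]:  17 12 11 24 17 23 17  8  1 19  5
S:     17 12 11 41 29 52 29  8  1 48  6
Maximum is 52 (e.g. 12 + 17 + 23).

52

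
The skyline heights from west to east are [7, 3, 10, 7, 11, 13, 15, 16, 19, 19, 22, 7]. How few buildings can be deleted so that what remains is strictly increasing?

Fewest deletions = n − (longest strictly increasing subsequence).
i:      1  2  3  4  5  6  7  8  9 10 11 12
a[i]:   7  3 10  7 11 13 15 16 19 19 22  7
dp:     1  1  2  2  3  4  5  6  7  7  8  2
max dp = 8, so deletions = 12 − 8 = 4.

4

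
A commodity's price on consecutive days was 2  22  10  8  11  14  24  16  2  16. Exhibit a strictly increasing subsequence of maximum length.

2, 10, 11, 14, 24

Patience tails give the LIS length; then backtrack through the dp parents:
2 → extends → [2]
22 → extends → [2, 22]
10 → replaces 22 → [2, 10]
8 → replaces 10 → [2, 8]
11 → extends → [2, 8, 11]
14 → extends → [2, 8, 11, 14]
24 → extends → [2, 8, 11, 14, 24]
16 → replaces 24 → [2, 8, 11, 14, 16]
2 → already a tail → [2, 8, 11, 14, 16]
16 → already a tail → [2, 8, 11, 14, 16]
Length 5; one witness is 2, 10, 11, 14, 24.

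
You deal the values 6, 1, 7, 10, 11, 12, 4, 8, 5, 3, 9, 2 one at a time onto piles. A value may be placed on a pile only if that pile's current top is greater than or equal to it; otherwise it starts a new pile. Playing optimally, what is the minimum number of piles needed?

Place each on the leftmost legal pile:
6 → new pile 1 (tops now [6])
1 → pile 1 (tops now [1])
7 → new pile 2 (tops now [1, 7])
10 → new pile 3 (tops now [1, 7, 10])
11 → new pile 4 (tops now [1, 7, 10, 11])
12 → new pile 5 (tops now [1, 7, 10, 11, 12])
4 → pile 2 (tops now [1, 4, 10, 11, 12])
8 → pile 3 (tops now [1, 4, 8, 11, 12])
5 → pile 3 (tops now [1, 4, 5, 11, 12])
3 → pile 2 (tops now [1, 3, 5, 11, 12])
9 → pile 4 (tops now [1, 3, 5, 9, 12])
2 → pile 2 (tops now [1, 2, 5, 9, 12])
Five piles.

5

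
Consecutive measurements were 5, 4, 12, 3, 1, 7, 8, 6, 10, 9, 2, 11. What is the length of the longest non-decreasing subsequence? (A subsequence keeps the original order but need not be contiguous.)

5

Track the smallest tail for each achievable length (allowing ties):
5 → extends → [5]
4 → replaces 5 → [4]
12 → extends → [4, 12]
3 → replaces 4 → [3, 12]
1 → replaces 3 → [1, 12]
7 → replaces 12 → [1, 7]
8 → extends → [1, 7, 8]
6 → replaces 7 → [1, 6, 8]
10 → extends → [1, 6, 8, 10]
9 → replaces 10 → [1, 6, 8, 9]
2 → replaces 6 → [1, 2, 8, 9]
11 → extends → [1, 2, 8, 9, 11]
Five tails, so the longest non-decreasing subsequence has length 5 (e.g. 5, 7, 8, 10, 11).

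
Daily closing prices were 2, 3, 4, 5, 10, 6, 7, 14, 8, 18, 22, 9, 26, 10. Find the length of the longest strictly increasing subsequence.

10

Track the smallest tail for each achievable length (strict):
2 → extends → [2]
3 → extends → [2, 3]
4 → extends → [2, 3, 4]
5 → extends → [2, 3, 4, 5]
10 → extends → [2, 3, 4, 5, 10]
6 → replaces 10 → [2, 3, 4, 5, 6]
7 → extends → [2, 3, 4, 5, 6, 7]
14 → extends → [2, 3, 4, 5, 6, 7, 14]
8 → replaces 14 → [2, 3, 4, 5, 6, 7, 8]
18 → extends → [2, 3, 4, 5, 6, 7, 8, 18]
22 → extends → [2, 3, 4, 5, 6, 7, 8, 18, 22]
9 → replaces 18 → [2, 3, 4, 5, 6, 7, 8, 9, 22]
26 → extends → [2, 3, 4, 5, 6, 7, 8, 9, 22, 26]
10 → replaces 22 → [2, 3, 4, 5, 6, 7, 8, 9, 10, 26]
Ten tails, so the longest strictly increasing subsequence has length 10 (e.g. 2, 3, 4, 5, 6, 7, 14, 18, 22, 26).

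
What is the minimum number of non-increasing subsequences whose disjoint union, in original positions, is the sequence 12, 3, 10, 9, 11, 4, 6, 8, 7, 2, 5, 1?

4

Place each on the leftmost legal pile:
12 → new pile 1 (tops now [12])
3 → pile 1 (tops now [3])
10 → new pile 2 (tops now [3, 10])
9 → pile 2 (tops now [3, 9])
11 → new pile 3 (tops now [3, 9, 11])
4 → pile 2 (tops now [3, 4, 11])
6 → pile 3 (tops now [3, 4, 6])
8 → new pile 4 (tops now [3, 4, 6, 8])
7 → pile 4 (tops now [3, 4, 6, 7])
2 → pile 1 (tops now [2, 4, 6, 7])
5 → pile 3 (tops now [2, 4, 5, 7])
1 → pile 1 (tops now [1, 4, 5, 7])
Four piles.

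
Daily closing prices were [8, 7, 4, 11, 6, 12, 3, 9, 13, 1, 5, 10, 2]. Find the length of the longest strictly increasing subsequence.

Let dp[i] be the length of the longest such subsequence ending at index i:
i:      1  2  3  4  5  6  7  8  9 10 11 12 13
a[i]:   8  7  4 11  6 12  3  9 13  1  5 10  2
dp:     1  1  1  2  2  3  1  3  4  1  2  4  2
Maximum dp value is 4.

4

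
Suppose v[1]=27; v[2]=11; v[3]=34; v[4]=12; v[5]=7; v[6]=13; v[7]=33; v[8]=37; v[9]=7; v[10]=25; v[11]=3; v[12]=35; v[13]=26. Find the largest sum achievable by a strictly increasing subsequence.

Let S[i] be the best sum of a strictly increasing subsequence ending at i:
i:       1   2   3   4   5   6   7   8   9  10  11  12  13
v[i]:   27  11  34  12   7  13  33  37   7  25   3  35  26
S:      27  11  61  23   7  36  69 106   7  61   3 104  87
Maximum is 106 (e.g. 11 + 12 + 13 + 33 + 37).

106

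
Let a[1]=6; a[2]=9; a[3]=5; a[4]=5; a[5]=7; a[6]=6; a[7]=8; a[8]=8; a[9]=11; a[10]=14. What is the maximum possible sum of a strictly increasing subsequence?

46

Let S[i] be the best sum of a strictly increasing subsequence ending at i:
i:      1  2  3  4  5  6  7  8  9 10
a[i]:   6  9  5  5  7  6  8  8 11 14
S:      6 15  5  5 13 11 21 21 32 46
Maximum is 46 (e.g. 6 + 7 + 8 + 11 + 14).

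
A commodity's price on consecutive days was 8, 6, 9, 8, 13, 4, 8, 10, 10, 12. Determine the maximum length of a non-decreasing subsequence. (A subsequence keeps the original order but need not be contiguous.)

6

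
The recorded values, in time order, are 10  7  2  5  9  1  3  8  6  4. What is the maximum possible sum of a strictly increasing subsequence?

16

Let S[i] be the best sum of a strictly increasing subsequence ending at i:
i:      1  2  3  4  5  6  7  8  9 10
a[i]:  10  7  2  5  9  1  3  8  6  4
S:     10  7  2  7 16  1  5 15 13  9
Maximum is 16 (e.g. 2 + 5 + 9).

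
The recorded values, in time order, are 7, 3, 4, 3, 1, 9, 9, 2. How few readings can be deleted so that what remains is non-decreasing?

4

Fewest deletions = n − (longest non-decreasing subsequence).
Patience tails:
7 → extends → [7]
3 → replaces 7 → [3]
4 → extends → [3, 4]
3 → replaces 4 → [3, 3]
1 → replaces 3 → [1, 3]
9 → extends → [1, 3, 9]
9 → extends → [1, 3, 9, 9]
2 → replaces 3 → [1, 2, 9, 9]
Longest non-decreasing subsequence has length 4, so deletions = 8 − 4 = 4.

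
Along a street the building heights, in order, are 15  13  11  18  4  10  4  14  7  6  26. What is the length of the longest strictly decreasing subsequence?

6

Let dp[i] be the longest strictly decreasing subsequence ending at i:
i:      1  2  3  4  5  6  7  8  9 10 11
a[i]:  15 13 11 18  4 10  4 14  7  6 26
dp:     1  2  3  1  4  4  5  2  5  6  1
Maximum is 6.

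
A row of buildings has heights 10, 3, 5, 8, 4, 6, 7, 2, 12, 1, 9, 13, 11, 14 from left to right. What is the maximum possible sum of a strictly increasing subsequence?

60

Let S[i] be the best sum of a strictly increasing subsequence ending at i:
i:      1  2  3  4  5  6  7  8  9 10 11 12 13 14
a[i]:  10  3  5  8  4  6  7  2 12  1  9 13 11 14
S:     10  3  8 16  7 14 21  2 33  1 30 46 41 60
Maximum is 60 (e.g. 3 + 5 + 6 + 7 + 12 + 13 + 14).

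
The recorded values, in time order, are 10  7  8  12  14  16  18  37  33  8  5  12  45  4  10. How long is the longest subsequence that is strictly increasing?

8

Track the smallest tail for each achievable length (strict):
10 → extends → [10]
7 → replaces 10 → [7]
8 → extends → [7, 8]
12 → extends → [7, 8, 12]
14 → extends → [7, 8, 12, 14]
16 → extends → [7, 8, 12, 14, 16]
18 → extends → [7, 8, 12, 14, 16, 18]
37 → extends → [7, 8, 12, 14, 16, 18, 37]
33 → replaces 37 → [7, 8, 12, 14, 16, 18, 33]
8 → already a tail → [7, 8, 12, 14, 16, 18, 33]
5 → replaces 7 → [5, 8, 12, 14, 16, 18, 33]
12 → already a tail → [5, 8, 12, 14, 16, 18, 33]
45 → extends → [5, 8, 12, 14, 16, 18, 33, 45]
4 → replaces 5 → [4, 8, 12, 14, 16, 18, 33, 45]
10 → replaces 12 → [4, 8, 10, 14, 16, 18, 33, 45]
Eight tails, so the longest strictly increasing subsequence has length 8 (e.g. 7, 8, 12, 14, 16, 18, 37, 45).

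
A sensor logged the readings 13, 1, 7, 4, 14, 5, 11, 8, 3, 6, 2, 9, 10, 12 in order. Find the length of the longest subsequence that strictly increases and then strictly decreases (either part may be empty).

7

inc[i] = longest strictly increasing subsequence ending at i; dec[i] = longest strictly decreasing subsequence starting at i:
i:      1  2  3  4  5  6  7  8  9 10 11 12 13 14
a[i]:  13  1  7  4 14  5 11  8  3  6  2  9 10 12
inc:    1  1  2  2  3  3  4  4  2  4  2  5  6  7
dec:    5  1  4  3  5  3  4  3  2  2  1  1  1  1
Best peak at i=5 (value 14): inc=3, dec=5, length 3+5−1 = 7.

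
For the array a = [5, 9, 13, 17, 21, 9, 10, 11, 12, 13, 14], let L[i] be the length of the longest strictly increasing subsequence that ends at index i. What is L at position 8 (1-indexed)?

4

dp[i] = 1 + max{dp[j] : j<i, a[j]<a[i]} (or 1 if no such j):
i:      1  2  3  4  5  6  7  8  9 10 11
a[i]:   5  9 13 17 21  9 10 11 12 13 14
dp:     1  2  3  4  5  2  3  4  5  6  7
At index 8 the value is 4.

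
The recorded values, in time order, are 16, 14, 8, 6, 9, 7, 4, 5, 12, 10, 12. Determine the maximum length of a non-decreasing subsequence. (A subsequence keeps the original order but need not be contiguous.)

4

Let dp[i] be the length of the longest such subsequence ending at index i:
i:      1  2  3  4  5  6  7  8  9 10 11
a[i]:  16 14  8  6  9  7  4  5 12 10 12
dp:     1  1  1  1  2  2  1  2  3  3  4
Maximum dp value is 4.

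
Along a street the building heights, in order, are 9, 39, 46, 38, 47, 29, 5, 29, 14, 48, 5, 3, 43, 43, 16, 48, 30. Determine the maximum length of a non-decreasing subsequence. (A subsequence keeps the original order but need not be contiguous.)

6

Track the smallest tail for each achievable length (allowing ties):
9 → extends → [9]
39 → extends → [9, 39]
46 → extends → [9, 39, 46]
38 → replaces 39 → [9, 38, 46]
47 → extends → [9, 38, 46, 47]
29 → replaces 38 → [9, 29, 46, 47]
5 → replaces 9 → [5, 29, 46, 47]
29 → replaces 46 → [5, 29, 29, 47]
14 → replaces 29 → [5, 14, 29, 47]
48 → extends → [5, 14, 29, 47, 48]
5 → replaces 14 → [5, 5, 29, 47, 48]
3 → replaces 5 → [3, 5, 29, 47, 48]
43 → replaces 47 → [3, 5, 29, 43, 48]
43 → replaces 48 → [3, 5, 29, 43, 43]
16 → replaces 29 → [3, 5, 16, 43, 43]
48 → extends → [3, 5, 16, 43, 43, 48]
30 → replaces 43 → [3, 5, 16, 30, 43, 48]
Six tails, so the longest non-decreasing subsequence has length 6 (e.g. 9, 39, 46, 47, 48, 48).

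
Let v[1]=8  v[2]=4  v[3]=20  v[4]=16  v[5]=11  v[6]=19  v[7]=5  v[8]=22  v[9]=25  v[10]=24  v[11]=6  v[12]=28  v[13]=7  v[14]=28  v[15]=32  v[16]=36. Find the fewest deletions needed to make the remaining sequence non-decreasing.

7

Fewest deletions = n − (longest non-decreasing subsequence).
Patience tails:
8 → extends → [8]
4 → replaces 8 → [4]
20 → extends → [4, 20]
16 → replaces 20 → [4, 16]
11 → replaces 16 → [4, 11]
19 → extends → [4, 11, 19]
5 → replaces 11 → [4, 5, 19]
22 → extends → [4, 5, 19, 22]
25 → extends → [4, 5, 19, 22, 25]
24 → replaces 25 → [4, 5, 19, 22, 24]
6 → replaces 19 → [4, 5, 6, 22, 24]
28 → extends → [4, 5, 6, 22, 24, 28]
7 → replaces 22 → [4, 5, 6, 7, 24, 28]
28 → extends → [4, 5, 6, 7, 24, 28, 28]
32 → extends → [4, 5, 6, 7, 24, 28, 28, 32]
36 → extends → [4, 5, 6, 7, 24, 28, 28, 32, 36]
Longest non-decreasing subsequence has length 9, so deletions = 16 − 9 = 7.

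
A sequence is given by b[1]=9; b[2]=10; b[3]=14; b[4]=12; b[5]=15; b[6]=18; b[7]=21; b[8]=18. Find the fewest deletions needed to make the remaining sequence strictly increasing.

2

Fewest deletions = n − (longest strictly increasing subsequence).
i:      1  2  3  4  5  6  7  8
b[i]:   9 10 14 12 15 18 21 18
dp:     1  2  3  3  4  5  6  5
max dp = 6, so deletions = 8 − 6 = 2.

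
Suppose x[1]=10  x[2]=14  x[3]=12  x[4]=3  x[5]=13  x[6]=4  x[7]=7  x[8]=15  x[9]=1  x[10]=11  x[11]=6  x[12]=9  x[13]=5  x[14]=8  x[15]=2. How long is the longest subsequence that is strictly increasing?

Let dp[i] be the length of the longest such subsequence ending at index i:
i:      1  2  3  4  5  6  7  8  9 10 11 12 13 14 15
x[i]:  10 14 12  3 13  4  7 15  1 11  6  9  5  8  2
dp:     1  2  2  1  3  2  3  4  1  4  3  4  3  4  2
Maximum dp value is 4.

4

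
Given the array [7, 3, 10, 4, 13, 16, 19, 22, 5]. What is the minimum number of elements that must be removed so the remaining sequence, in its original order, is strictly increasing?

3

Fewest deletions = n − (longest strictly increasing subsequence).
i:      1  2  3  4  5  6  7  8  9
a[i]:   7  3 10  4 13 16 19 22  5
dp:     1  1  2  2  3  4  5  6  3
max dp = 6, so deletions = 9 − 6 = 3.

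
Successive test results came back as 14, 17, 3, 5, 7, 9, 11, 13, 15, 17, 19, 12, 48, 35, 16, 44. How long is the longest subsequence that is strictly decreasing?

3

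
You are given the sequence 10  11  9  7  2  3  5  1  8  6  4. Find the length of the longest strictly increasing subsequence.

Track the smallest tail for each achievable length (strict):
10 → extends → [10]
11 → extends → [10, 11]
9 → replaces 10 → [9, 11]
7 → replaces 9 → [7, 11]
2 → replaces 7 → [2, 11]
3 → replaces 11 → [2, 3]
5 → extends → [2, 3, 5]
1 → replaces 2 → [1, 3, 5]
8 → extends → [1, 3, 5, 8]
6 → replaces 8 → [1, 3, 5, 6]
4 → replaces 5 → [1, 3, 4, 6]
Four tails, so the longest strictly increasing subsequence has length 4 (e.g. 2, 3, 5, 8).

4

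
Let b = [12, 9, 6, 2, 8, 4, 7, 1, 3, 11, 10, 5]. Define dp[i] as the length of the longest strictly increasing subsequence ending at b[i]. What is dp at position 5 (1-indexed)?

dp[i] = 1 + max{dp[j] : j<i, b[j]<b[i]} (or 1 if no such j):
i:      1  2  3  4  5  6  7  8  9 10 11 12
b[i]:  12  9  6  2  8  4  7  1  3 11 10  5
dp:     1  1  1  1  2  2  3  1  2  4  4  3
At index 5 the value is 2.

2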